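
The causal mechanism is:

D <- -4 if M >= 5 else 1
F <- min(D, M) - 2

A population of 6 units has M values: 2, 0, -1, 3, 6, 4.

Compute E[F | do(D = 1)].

Under do(D=1), D's equation is replaced by D=1 for every unit. Per-unit F: -1, -2, -3, -1, -1, -1. Mean = -1.5.

-1.5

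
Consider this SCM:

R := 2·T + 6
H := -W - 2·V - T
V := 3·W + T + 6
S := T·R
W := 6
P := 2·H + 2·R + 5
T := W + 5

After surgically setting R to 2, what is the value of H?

-87

Intervening sets R = 2 and removes its equation (R := 2·T + 6).
No directed path runs from R to H, so H keeps its natural value.
T = W + 5  [with W=6]  = 11
V = 3·W + T + 6  [with W=6, T=11]  = 35
H = -W - 2·V - T  [with W=6, V=35, T=11]  = -87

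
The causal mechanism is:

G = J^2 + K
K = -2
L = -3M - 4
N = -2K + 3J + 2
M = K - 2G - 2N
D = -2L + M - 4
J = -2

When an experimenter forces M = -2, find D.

-10

Under do(M=-2), the mechanism M = K - 2G - 2N is discarded; M is fixed at -2.
L = -3M - 4  [with M=-2]  = 2
D = -2L + M - 4  [with L=2, M=-2]  = -10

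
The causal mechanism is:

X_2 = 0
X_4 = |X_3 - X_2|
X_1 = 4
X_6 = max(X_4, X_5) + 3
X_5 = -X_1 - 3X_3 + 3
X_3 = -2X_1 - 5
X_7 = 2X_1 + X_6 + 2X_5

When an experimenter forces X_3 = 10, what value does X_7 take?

-41

The intervention breaks the incoming arrows to X_3: X_3 = -2X_1 - 5 no longer applies, and X_3 = 10.
X_4 = |X_3 - X_2|  [with X_3=10, X_2=0]  = 10
X_5 = -X_1 - 3X_3 + 3  [with X_1=4, X_3=10]  = -31
X_6 = max(X_4, X_5) + 3  [with X_4=10, X_5=-31]  = 13
X_7 = 2X_1 + X_6 + 2X_5  [with X_1=4, X_6=13, X_5=-31]  = -41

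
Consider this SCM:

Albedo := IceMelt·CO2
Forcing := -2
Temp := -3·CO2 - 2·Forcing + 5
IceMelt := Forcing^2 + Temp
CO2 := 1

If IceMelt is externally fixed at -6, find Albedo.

Intervening sets IceMelt = -6 and removes its equation (IceMelt := Forcing^2 + Temp).
Albedo = IceMelt·CO2  [with IceMelt=-6, CO2=1]  = -6

-6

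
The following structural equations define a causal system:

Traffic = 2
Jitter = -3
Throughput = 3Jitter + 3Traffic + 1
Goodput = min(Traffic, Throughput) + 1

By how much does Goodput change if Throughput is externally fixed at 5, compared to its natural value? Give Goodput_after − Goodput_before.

4

The intervention breaks the incoming arrows to Throughput: Throughput = 3Jitter + 3Traffic + 1 no longer applies, and Throughput = 5.
Goodput = min(Traffic, Throughput) + 1  [with Traffic=2, Throughput=5]  = 3
Without intervention: Throughput = 3Jitter + 3Traffic + 1  [with Jitter=-3, Traffic=2]  = -2; Goodput = min(Traffic, Throughput) + 1  [with Traffic=2, Throughput=-2]  = -1.
Change = 3 − (-1) = 4.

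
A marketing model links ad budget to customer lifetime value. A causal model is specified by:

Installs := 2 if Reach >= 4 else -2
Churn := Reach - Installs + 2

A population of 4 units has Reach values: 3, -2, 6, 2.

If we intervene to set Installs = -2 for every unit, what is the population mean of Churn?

6.25

do(Installs=-2) breaks Installs's dependence on Reach. With Installs=-2 fixed, Churn across the units is 7, 2, 10, 6, mean 6.25.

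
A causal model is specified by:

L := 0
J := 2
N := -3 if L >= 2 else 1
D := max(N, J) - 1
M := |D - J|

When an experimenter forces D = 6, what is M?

4

Intervening sets D = 6 and removes its equation (D := max(N, J) - 1).
M = |D - J|  [with D=6, J=2]  = 4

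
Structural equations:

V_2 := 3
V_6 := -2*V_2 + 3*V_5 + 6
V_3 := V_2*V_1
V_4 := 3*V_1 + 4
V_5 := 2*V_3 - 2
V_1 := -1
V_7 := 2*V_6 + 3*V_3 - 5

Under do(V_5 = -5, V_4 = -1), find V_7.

-44

Setting V_5 = -5, V_4 = -1 by intervention discards those variables' equations.
V_3 = V_2*V_1  [with V_2=3, V_1=-1]  = -3
V_6 = -2*V_2 + 3*V_5 + 6  [with V_2=3, V_5=-5]  = -15
V_7 = 2*V_6 + 3*V_3 - 5  [with V_6=-15, V_3=-3]  = -44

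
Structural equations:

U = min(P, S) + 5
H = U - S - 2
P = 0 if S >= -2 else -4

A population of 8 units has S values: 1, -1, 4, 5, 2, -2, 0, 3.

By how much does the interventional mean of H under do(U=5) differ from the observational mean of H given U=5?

1

The intervention sets U=5 in all 8 units regardless of S. Recomputing H per unit gives 2, 4, -1, -2, 1, 5, 3, 0; average 1.5.
Conditioning on U=5 selects the 6 unit(s) with S ∈ {1, 4, 5, 2, 0, 3}. Their H values: 2, -1, -2, 1, 3, 0. Mean = 0.5.
Difference = 1.5 − 0.5 = 1.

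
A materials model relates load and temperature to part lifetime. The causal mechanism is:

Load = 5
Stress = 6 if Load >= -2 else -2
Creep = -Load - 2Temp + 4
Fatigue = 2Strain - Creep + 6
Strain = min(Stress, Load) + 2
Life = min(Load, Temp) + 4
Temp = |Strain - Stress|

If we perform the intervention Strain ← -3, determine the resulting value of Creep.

do(Strain=-3) replaces the equation Strain = min(Stress, Load) + 2 with the constant Strain = -3.
Stress = 6 if Load >= -2 else -2  [with Load=5]  = 6
Temp = |Strain - Stress|  [with Strain=-3, Stress=6]  = 9
Creep = -Load - 2Temp + 4  [with Load=5, Temp=9]  = -19

-19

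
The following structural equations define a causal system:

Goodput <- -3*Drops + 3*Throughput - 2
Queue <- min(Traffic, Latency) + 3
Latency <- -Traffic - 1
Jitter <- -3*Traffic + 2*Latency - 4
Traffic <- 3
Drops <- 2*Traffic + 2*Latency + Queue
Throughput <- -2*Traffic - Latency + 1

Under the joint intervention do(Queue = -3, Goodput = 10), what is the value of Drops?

-5

The joint intervention fixes Queue = -3, Goodput = 10, removing each variable's own equation.
Latency = -Traffic - 1  [with Traffic=3]  = -4
Drops = 2*Traffic + 2*Latency + Queue  [with Traffic=3, Latency=-4, Queue=-3]  = -5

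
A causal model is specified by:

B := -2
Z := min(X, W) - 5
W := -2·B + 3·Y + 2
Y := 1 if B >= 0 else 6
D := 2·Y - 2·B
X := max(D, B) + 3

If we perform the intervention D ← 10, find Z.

8

The intervention breaks the incoming arrows to D: D := 2·Y - 2·B no longer applies, and D = 10.
Y = 1 if B >= 0 else 6  [with B=-2]  = 6
W = -2·B + 3·Y + 2  [with B=-2, Y=6]  = 24
X = max(D, B) + 3  [with D=10, B=-2]  = 13
Z = min(X, W) - 5  [with X=13, W=24]  = 8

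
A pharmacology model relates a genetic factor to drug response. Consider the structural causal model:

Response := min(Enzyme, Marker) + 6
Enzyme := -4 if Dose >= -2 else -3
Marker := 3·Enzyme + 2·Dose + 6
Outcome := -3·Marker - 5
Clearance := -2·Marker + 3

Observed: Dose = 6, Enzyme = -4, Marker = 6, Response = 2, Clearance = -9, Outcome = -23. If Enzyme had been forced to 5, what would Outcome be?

Under do(Enzyme=5), the mechanism Enzyme := -4 if Dose >= -2 else -3 is discarded; Enzyme is fixed at 5.
Marker = 3·Enzyme + 2·Dose + 6  [with Enzyme=5, Dose=6]  = 33
Outcome = -3·Marker - 5  [with Marker=33]  = -104

-104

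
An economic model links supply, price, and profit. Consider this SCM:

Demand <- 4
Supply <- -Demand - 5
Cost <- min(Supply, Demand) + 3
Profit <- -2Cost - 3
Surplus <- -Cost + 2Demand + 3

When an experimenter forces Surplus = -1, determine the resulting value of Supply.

-9

Under do(Surplus=-1), the mechanism Surplus <- -Cost + 2Demand + 3 is discarded; Surplus is fixed at -1.
No directed path runs from Surplus to Supply, so Supply keeps its natural value.
Supply = -Demand - 5  [with Demand=4]  = -9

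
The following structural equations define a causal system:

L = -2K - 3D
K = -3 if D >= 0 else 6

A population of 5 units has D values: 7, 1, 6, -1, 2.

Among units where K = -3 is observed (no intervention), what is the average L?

E[L|K=-3] averages over only the 4 units with K=-3 (D = 7, 1, 6, 2): L = -15, 3, -12, 0, mean -6.

-6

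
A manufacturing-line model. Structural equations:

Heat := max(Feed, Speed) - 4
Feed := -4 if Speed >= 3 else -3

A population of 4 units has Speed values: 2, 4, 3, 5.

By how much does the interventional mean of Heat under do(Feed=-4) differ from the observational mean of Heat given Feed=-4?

Under do(Feed=-4), Feed's equation is replaced by Feed=-4 for every unit. Per-unit Heat: -2, 0, -1, 1. Mean = -0.5.
E[Heat|Feed=-4] averages over only the 3 units with Feed=-4 (Speed = 4, 3, 5): Heat = 0, -1, 1, mean 0.
Difference = -0.5 − 0 = -0.5.

-0.5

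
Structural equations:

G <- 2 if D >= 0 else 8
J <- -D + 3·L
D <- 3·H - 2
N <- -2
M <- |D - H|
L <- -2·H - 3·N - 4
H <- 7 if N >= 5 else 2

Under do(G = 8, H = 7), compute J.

-55

Setting G = 8, H = 7 by intervention discards those variables' equations.
L = -2·H - 3·N - 4  [with H=7, N=-2]  = -12
D = 3·H - 2  [with H=7]  = 19
J = -D + 3·L  [with D=19, L=-12]  = -55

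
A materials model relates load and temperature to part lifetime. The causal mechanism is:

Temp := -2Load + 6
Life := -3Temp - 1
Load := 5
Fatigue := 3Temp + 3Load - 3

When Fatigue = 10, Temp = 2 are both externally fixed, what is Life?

-7

The joint intervention fixes Fatigue = 10, Temp = 2, removing each variable's own equation.
Life = -3Temp - 1  [with Temp=2]  = -7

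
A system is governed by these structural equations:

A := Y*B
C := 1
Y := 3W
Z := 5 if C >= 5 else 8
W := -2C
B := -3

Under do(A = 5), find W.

-2

do(A=5) replaces the equation A := Y*B with the constant A = 5.
No directed path runs from A to W, so W keeps its natural value.
W = -2C  [with C=1]  = -2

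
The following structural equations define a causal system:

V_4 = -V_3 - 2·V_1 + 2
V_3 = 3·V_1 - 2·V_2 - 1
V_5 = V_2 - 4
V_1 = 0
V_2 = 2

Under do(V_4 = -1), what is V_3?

Under do(V_4=-1), the mechanism V_4 = -V_3 - 2·V_1 + 2 is discarded; V_4 is fixed at -1.
Since V_3 is not a descendant of the intervened variable, it is unaffected.
V_3 = 3·V_1 - 2·V_2 - 1  [with V_1=0, V_2=2]  = -5

-5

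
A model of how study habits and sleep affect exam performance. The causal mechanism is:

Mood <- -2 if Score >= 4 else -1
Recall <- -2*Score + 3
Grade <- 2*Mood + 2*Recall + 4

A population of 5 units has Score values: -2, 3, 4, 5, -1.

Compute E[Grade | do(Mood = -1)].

Under do(Mood=-1), Mood's equation is replaced by Mood=-1 for every unit. Per-unit Grade: 16, -4, -8, -12, 12. Mean = 0.8.

0.8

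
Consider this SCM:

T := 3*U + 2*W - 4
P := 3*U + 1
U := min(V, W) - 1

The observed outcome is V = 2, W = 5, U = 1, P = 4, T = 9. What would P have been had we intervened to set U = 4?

The intervention breaks the incoming arrows to U: U := min(V, W) - 1 no longer applies, and U = 4.
P = 3*U + 1  [with U=4]  = 13

13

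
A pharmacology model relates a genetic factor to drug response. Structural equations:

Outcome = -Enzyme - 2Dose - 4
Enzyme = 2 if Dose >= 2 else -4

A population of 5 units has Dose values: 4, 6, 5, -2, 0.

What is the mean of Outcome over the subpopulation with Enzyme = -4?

E[Outcome|Enzyme=-4] averages over only the 2 units with Enzyme=-4 (Dose = -2, 0): Outcome = 4, 0, mean 2.

2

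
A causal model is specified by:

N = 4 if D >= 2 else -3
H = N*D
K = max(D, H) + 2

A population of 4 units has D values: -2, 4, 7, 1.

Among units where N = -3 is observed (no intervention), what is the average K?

5.5

Observing N=-3 restricts to units where N's equation naturally yields -3: D ∈ {-2, 1}. In that subpopulation K = 8, 3, mean 5.5.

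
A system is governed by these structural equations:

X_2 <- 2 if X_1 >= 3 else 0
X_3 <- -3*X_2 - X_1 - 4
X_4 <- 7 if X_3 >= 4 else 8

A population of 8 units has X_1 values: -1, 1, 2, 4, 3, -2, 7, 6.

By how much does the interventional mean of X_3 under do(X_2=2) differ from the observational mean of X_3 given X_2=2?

2.5

The intervention sets X_2=2 in all 8 units regardless of X_1. Recomputing X_3 per unit gives -9, -11, -12, -14, -13, -8, -17, -16; average -12.5.
Conditioning on X_2=2 selects the 4 unit(s) with X_1 ∈ {4, 3, 7, 6}. Their X_3 values: -14, -13, -17, -16. Mean = -15.
Difference = -12.5 − (-15) = 2.5.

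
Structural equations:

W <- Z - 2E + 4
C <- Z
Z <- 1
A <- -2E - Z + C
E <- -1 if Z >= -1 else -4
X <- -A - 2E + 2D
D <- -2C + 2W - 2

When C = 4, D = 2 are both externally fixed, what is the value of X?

Setting C = 4, D = 2 by intervention discards those variables' equations.
E = -1 if Z >= -1 else -4  [with Z=1]  = -1
A = -2E - Z + C  [with E=-1, Z=1, C=4]  = 5
X = -A - 2E + 2D  [with A=5, E=-1, D=2]  = 1

1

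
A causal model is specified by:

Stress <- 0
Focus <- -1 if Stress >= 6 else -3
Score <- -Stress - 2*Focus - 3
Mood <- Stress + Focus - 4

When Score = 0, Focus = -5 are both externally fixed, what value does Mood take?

The joint intervention fixes Score = 0, Focus = -5, removing each variable's own equation.
Mood = Stress + Focus - 4  [with Stress=0, Focus=-5]  = -9

-9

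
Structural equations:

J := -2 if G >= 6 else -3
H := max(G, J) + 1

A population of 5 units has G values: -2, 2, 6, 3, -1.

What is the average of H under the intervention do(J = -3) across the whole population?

Every unit gets J=-3 under the intervention. H values become -1, 3, 7, 4, 0; E[H|do(J=-3)] = 2.6.

2.6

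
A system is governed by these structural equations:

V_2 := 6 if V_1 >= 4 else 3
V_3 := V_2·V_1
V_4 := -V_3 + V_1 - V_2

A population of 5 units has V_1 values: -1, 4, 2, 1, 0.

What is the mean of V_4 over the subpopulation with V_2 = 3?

-4

E[V_4|V_2=3] averages over only the 4 units with V_2=3 (V_1 = -1, 2, 1, 0): V_4 = -1, -7, -5, -3, mean -4.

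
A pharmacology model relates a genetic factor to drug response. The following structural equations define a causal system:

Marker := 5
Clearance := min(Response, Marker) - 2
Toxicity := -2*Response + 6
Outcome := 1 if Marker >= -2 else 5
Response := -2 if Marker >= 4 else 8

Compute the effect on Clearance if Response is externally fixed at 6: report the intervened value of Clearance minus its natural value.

Under do(Response=6), the mechanism Response := -2 if Marker >= 4 else 8 is discarded; Response is fixed at 6.
Clearance = min(Response, Marker) - 2  [with Response=6, Marker=5]  = 3
Without intervention: Response = -2 if Marker >= 4 else 8  [with Marker=5]  = -2; Clearance = min(Response, Marker) - 2  [with Response=-2, Marker=5]  = -4.
Change = 3 − (-4) = 7.

7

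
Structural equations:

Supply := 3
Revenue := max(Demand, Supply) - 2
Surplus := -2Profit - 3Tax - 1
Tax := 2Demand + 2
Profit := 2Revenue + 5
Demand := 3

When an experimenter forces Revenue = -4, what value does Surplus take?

The intervention breaks the incoming arrows to Revenue: Revenue := max(Demand, Supply) - 2 no longer applies, and Revenue = -4.
Tax = 2Demand + 2  [with Demand=3]  = 8
Profit = 2Revenue + 5  [with Revenue=-4]  = -3
Surplus = -2Profit - 3Tax - 1  [with Profit=-3, Tax=8]  = -19

-19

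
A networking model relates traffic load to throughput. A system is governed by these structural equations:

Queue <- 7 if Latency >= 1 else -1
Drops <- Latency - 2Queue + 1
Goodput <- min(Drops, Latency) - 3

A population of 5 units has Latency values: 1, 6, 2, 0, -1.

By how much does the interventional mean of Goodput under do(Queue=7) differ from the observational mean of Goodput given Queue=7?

-1.4

Every unit gets Queue=7 under the intervention. Goodput values become -15, -10, -14, -16, -17; E[Goodput|do(Queue=7)] = -14.4.
Conditioning on Queue=7 selects the 3 unit(s) with Latency ∈ {1, 6, 2}. Their Goodput values: -15, -10, -14. Mean = -13.
Difference = -14.4 − (-13) = -1.4.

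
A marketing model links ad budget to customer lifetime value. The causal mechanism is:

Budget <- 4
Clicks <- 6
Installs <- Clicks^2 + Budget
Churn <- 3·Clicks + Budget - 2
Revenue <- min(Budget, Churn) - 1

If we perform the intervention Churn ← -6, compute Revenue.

Intervening sets Churn = -6 and removes its equation (Churn <- 3·Clicks + Budget - 2).
Revenue = min(Budget, Churn) - 1  [with Budget=4, Churn=-6]  = -7

-7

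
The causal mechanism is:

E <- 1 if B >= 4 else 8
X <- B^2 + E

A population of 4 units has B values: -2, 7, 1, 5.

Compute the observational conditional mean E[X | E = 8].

E[X|E=8] averages over only the 2 units with E=8 (B = -2, 1): X = 12, 9, mean 10.5.

10.5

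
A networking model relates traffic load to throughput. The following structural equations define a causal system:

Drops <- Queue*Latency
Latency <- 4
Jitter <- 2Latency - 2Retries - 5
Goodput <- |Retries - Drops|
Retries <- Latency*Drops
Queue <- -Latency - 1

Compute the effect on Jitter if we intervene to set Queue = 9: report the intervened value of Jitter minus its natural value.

do(Queue=9) replaces the equation Queue <- -Latency - 1 with the constant Queue = 9.
Drops = Queue*Latency  [with Queue=9, Latency=4]  = 36
Retries = Latency*Drops  [with Latency=4, Drops=36]  = 144
Jitter = 2Latency - 2Retries - 5  [with Latency=4, Retries=144]  = -285
Without intervention: Queue = -Latency - 1  [with Latency=4]  = -5; Drops = Queue*Latency  [with Queue=-5, Latency=4]  = -20; Retries = Latency*Drops  [with Latency=4, Drops=-20]  = -80; Jitter = 2Latency - 2Retries - 5  [with Latency=4, Retries=-80]  = 163.
Change = -285 − 163 = -448.

-448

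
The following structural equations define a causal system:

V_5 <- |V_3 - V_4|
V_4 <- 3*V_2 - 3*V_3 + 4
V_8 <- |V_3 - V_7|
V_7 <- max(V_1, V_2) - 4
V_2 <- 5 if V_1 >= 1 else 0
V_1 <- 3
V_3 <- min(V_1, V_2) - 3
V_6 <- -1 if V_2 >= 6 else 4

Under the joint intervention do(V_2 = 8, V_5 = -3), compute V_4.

The joint intervention fixes V_2 = 8, V_5 = -3, removing each variable's own equation.
V_3 = min(V_1, V_2) - 3  [with V_1=3, V_2=8]  = 0
V_4 = 3*V_2 - 3*V_3 + 4  [with V_2=8, V_3=0]  = 28

28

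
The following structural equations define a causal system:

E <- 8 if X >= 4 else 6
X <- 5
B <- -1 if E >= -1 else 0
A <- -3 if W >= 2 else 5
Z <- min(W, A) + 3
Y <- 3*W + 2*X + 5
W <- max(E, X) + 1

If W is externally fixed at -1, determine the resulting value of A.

do(W=-1) replaces the equation W <- max(E, X) + 1 with the constant W = -1.
A = -3 if W >= 2 else 5  [with W=-1]  = 5

5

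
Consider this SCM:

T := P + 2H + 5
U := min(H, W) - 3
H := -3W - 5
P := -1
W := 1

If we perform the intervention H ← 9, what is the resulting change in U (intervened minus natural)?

The intervention breaks the incoming arrows to H: H := -3W - 5 no longer applies, and H = 9.
U = min(H, W) - 3  [with H=9, W=1]  = -2
Without intervention: H = -3W - 5  [with W=1]  = -8; U = min(H, W) - 3  [with H=-8, W=1]  = -11.
Change = -2 − (-11) = 9.

9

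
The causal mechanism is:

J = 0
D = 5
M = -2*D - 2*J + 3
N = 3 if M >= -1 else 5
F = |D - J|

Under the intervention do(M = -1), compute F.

Under do(M=-1), the mechanism M = -2*D - 2*J + 3 is discarded; M is fixed at -1.
Since F is not a descendant of the intervened variable, it is unaffected.
F = |D - J|  [with D=5, J=0]  = 5

5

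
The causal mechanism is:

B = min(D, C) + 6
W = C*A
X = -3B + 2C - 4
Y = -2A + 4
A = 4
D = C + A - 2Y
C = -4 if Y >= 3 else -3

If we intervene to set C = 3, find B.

The intervention breaks the incoming arrows to C: C = -4 if Y >= 3 else -3 no longer applies, and C = 3.
Y = -2A + 4  [with A=4]  = -4
D = C + A - 2Y  [with C=3, A=4, Y=-4]  = 15
B = min(D, C) + 6  [with D=15, C=3]  = 9

9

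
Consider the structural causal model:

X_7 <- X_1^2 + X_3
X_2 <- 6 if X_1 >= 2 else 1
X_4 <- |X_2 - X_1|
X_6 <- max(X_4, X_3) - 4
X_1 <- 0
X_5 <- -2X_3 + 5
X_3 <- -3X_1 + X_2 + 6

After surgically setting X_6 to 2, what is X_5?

do(X_6=2) replaces the equation X_6 <- max(X_4, X_3) - 4 with the constant X_6 = 2.
Since X_5 is not a descendant of the intervened variable, it is unaffected.
X_2 = 6 if X_1 >= 2 else 1  [with X_1=0]  = 1
X_3 = -3X_1 + X_2 + 6  [with X_1=0, X_2=1]  = 7
X_5 = -2X_3 + 5  [with X_3=7]  = -9

-9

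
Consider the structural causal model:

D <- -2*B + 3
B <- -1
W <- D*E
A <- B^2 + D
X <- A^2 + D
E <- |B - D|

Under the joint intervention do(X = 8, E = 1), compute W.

Setting X = 8, E = 1 by intervention discards those variables' equations.
D = -2*B + 3  [with B=-1]  = 5
W = D*E  [with D=5, E=1]  = 5

5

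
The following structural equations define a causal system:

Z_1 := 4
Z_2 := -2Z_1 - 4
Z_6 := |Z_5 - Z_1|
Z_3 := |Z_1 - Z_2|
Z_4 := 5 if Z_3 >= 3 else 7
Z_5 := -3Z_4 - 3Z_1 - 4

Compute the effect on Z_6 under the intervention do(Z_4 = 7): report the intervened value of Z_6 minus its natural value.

Under do(Z_4=7), the mechanism Z_4 := 5 if Z_3 >= 3 else 7 is discarded; Z_4 is fixed at 7.
Z_5 = -3Z_4 - 3Z_1 - 4  [with Z_4=7, Z_1=4]  = -37
Z_6 = |Z_5 - Z_1|  [with Z_5=-37, Z_1=4]  = 41
Without intervention: Z_2 = -2Z_1 - 4  [with Z_1=4]  = -12; Z_3 = |Z_1 - Z_2|  [with Z_1=4, Z_2=-12]  = 16; Z_4 = 5 if Z_3 >= 3 else 7  [with Z_3=16]  = 5; Z_5 = -3Z_4 - 3Z_1 - 4  [with Z_4=5, Z_1=4]  = -31; Z_6 = |Z_5 - Z_1|  [with Z_5=-31, Z_1=4]  = 35.
Change = 41 − 35 = 6.

6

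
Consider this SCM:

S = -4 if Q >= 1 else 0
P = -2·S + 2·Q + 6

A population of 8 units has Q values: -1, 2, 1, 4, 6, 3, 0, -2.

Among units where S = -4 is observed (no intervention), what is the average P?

20.4

Observing S=-4 restricts to units where S's equation naturally yields -4: Q ∈ {2, 1, 4, 6, 3}. In that subpopulation P = 18, 16, 22, 26, 20, mean 20.4.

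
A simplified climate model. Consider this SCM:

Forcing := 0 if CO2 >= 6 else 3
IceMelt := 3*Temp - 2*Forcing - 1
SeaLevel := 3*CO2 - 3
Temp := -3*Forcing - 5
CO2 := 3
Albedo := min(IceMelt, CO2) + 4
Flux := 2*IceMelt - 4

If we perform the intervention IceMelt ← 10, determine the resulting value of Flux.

The intervention breaks the incoming arrows to IceMelt: IceMelt := 3*Temp - 2*Forcing - 1 no longer applies, and IceMelt = 10.
Flux = 2*IceMelt - 4  [with IceMelt=10]  = 16

16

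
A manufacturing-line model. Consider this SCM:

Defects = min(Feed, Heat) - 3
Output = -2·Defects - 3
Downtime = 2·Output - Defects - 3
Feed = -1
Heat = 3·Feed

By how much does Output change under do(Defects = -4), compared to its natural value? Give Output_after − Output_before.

-4

The intervention breaks the incoming arrows to Defects: Defects = min(Feed, Heat) - 3 no longer applies, and Defects = -4.
Output = -2·Defects - 3  [with Defects=-4]  = 5
Without intervention: Heat = 3·Feed  [with Feed=-1]  = -3; Defects = min(Feed, Heat) - 3  [with Feed=-1, Heat=-3]  = -6; Output = -2·Defects - 3  [with Defects=-6]  = 9.
Change = 5 − 9 = -4.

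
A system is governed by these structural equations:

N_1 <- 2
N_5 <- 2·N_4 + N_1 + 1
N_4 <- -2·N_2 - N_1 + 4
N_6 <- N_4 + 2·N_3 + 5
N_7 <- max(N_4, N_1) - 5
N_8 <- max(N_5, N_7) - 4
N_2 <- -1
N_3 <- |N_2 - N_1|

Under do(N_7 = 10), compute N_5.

The intervention breaks the incoming arrows to N_7: N_7 <- max(N_4, N_1) - 5 no longer applies, and N_7 = 10.
N_5 is not downstream of the intervention, so its value is determined by the original equations.
N_4 = -2·N_2 - N_1 + 4  [with N_2=-1, N_1=2]  = 4
N_5 = 2·N_4 + N_1 + 1  [with N_4=4, N_1=2]  = 11

11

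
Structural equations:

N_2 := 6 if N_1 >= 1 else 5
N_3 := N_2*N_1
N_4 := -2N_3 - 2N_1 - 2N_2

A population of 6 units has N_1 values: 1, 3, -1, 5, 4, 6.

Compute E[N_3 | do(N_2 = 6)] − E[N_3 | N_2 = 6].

-4.8

Every unit gets N_2=6 under the intervention. N_3 values become 6, 18, -6, 30, 24, 36; E[N_3|do(N_2=6)] = 18.
Observing N_2=6 restricts to units where N_2's equation naturally yields 6: N_1 ∈ {1, 3, 5, 4, 6}. In that subpopulation N_3 = 6, 18, 30, 24, 36, mean 22.8.
Difference = 18 − 22.8 = -4.8.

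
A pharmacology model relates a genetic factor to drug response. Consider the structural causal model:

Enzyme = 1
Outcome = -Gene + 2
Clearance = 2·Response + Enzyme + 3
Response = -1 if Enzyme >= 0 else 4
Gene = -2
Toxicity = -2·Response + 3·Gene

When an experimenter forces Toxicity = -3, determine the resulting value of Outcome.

4

Under do(Toxicity=-3), the mechanism Toxicity = -2·Response + 3·Gene is discarded; Toxicity is fixed at -3.
Since Outcome is not a descendant of the intervened variable, it is unaffected.
Outcome = -Gene + 2  [with Gene=-2]  = 4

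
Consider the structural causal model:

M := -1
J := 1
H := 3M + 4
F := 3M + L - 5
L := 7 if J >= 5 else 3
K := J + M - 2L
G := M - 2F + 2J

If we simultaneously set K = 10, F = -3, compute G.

Setting K = 10, F = -3 by intervention discards those variables' equations.
G = M - 2F + 2J  [with M=-1, F=-3, J=1]  = 7

7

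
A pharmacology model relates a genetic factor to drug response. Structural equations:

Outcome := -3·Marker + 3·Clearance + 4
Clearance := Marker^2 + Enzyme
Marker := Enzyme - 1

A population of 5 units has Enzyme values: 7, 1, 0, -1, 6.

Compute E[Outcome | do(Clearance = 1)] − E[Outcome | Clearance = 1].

The intervention sets Clearance=1 in all 5 units regardless of Enzyme. Recomputing Outcome per unit gives -11, 7, 10, 13, -8; average 2.2.
Conditioning on Clearance=1 selects the 2 unit(s) with Enzyme ∈ {1, 0}. Their Outcome values: 7, 10. Mean = 8.5.
Difference = 2.2 − 8.5 = -6.3.

-6.3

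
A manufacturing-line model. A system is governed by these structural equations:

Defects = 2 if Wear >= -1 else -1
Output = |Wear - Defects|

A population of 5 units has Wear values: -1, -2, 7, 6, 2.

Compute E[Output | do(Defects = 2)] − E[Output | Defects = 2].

0.2

Under do(Defects=2), Defects's equation is replaced by Defects=2 for every unit. Per-unit Output: 3, 4, 5, 4, 0. Mean = 3.2.
E[Output|Defects=2] averages over only the 4 units with Defects=2 (Wear = -1, 7, 6, 2): Output = 3, 5, 4, 0, mean 3.
Difference = 3.2 − 3 = 0.2.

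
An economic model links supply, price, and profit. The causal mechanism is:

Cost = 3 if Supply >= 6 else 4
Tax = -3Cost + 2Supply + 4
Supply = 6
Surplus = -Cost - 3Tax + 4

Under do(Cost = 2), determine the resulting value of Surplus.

-28

Under do(Cost=2), the mechanism Cost = 3 if Supply >= 6 else 4 is discarded; Cost is fixed at 2.
Tax = -3Cost + 2Supply + 4  [with Cost=2, Supply=6]  = 10
Surplus = -Cost - 3Tax + 4  [with Cost=2, Tax=10]  = -28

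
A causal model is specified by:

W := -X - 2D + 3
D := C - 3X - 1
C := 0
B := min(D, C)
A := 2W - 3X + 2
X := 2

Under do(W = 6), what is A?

Intervening sets W = 6 and removes its equation (W := -X - 2D + 3).
A = 2W - 3X + 2  [with W=6, X=2]  = 8

8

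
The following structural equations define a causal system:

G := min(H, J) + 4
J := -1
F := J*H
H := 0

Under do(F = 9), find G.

3

Under do(F=9), the mechanism F := J*H is discarded; F is fixed at 9.
Since G is not a descendant of the intervened variable, it is unaffected.
G = min(H, J) + 4  [with H=0, J=-1]  = 3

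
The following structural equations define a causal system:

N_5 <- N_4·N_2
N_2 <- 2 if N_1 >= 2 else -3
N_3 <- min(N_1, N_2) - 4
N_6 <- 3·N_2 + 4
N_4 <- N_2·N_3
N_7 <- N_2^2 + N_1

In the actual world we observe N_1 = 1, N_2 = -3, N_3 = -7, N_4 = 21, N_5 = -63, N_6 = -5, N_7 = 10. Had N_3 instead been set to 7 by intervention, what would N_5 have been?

do(N_3=7) replaces the equation N_3 <- min(N_1, N_2) - 4 with the constant N_3 = 7.
N_2 = 2 if N_1 >= 2 else -3  [with N_1=1]  = -3
N_4 = N_2·N_3  [with N_2=-3, N_3=7]  = -21
N_5 = N_4·N_2  [with N_4=-21, N_2=-3]  = 63

63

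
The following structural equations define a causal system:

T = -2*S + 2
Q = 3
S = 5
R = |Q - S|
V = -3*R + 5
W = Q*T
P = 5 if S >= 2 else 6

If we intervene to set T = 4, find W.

12

Intervening sets T = 4 and removes its equation (T = -2*S + 2).
W = Q*T  [with Q=3, T=4]  = 12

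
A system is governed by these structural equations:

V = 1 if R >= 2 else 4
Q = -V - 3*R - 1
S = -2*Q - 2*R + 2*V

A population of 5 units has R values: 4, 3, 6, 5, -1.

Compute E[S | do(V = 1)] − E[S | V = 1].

The intervention sets V=1 in all 5 units regardless of R. Recomputing S per unit gives 22, 18, 30, 26, 2; average 19.6.
Conditioning on V=1 selects the 4 unit(s) with R ∈ {4, 3, 6, 5}. Their S values: 22, 18, 30, 26. Mean = 24.
Difference = 19.6 − 24 = -4.4.

-4.4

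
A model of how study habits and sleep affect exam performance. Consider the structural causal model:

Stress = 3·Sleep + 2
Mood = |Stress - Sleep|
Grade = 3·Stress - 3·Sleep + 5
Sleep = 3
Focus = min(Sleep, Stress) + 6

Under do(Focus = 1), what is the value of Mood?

The intervention breaks the incoming arrows to Focus: Focus = min(Sleep, Stress) + 6 no longer applies, and Focus = 1.
Mood is not downstream of the intervention, so its value is determined by the original equations.
Stress = 3·Sleep + 2  [with Sleep=3]  = 11
Mood = |Stress - Sleep|  [with Stress=11, Sleep=3]  = 8

8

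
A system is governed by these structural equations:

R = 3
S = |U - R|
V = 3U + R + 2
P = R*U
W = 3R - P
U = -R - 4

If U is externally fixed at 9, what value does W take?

-18

do(U=9) replaces the equation U = -R - 4 with the constant U = 9.
P = R*U  [with R=3, U=9]  = 27
W = 3R - P  [with R=3, P=27]  = -18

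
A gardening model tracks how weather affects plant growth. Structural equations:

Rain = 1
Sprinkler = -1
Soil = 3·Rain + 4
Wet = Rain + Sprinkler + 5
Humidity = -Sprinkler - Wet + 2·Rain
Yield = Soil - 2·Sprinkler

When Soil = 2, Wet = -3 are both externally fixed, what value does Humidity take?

6

Setting Soil = 2, Wet = -3 by intervention discards those variables' equations.
Humidity = -Sprinkler - Wet + 2·Rain  [with Sprinkler=-1, Wet=-3, Rain=1]  = 6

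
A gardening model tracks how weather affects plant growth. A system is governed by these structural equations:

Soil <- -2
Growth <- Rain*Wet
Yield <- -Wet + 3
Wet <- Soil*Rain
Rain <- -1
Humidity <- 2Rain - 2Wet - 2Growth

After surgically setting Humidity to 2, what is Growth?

The intervention breaks the incoming arrows to Humidity: Humidity <- 2Rain - 2Wet - 2Growth no longer applies, and Humidity = 2.
Since Growth is not a descendant of the intervened variable, it is unaffected.
Wet = Soil*Rain  [with Soil=-2, Rain=-1]  = 2
Growth = Rain*Wet  [with Rain=-1, Wet=2]  = -2

-2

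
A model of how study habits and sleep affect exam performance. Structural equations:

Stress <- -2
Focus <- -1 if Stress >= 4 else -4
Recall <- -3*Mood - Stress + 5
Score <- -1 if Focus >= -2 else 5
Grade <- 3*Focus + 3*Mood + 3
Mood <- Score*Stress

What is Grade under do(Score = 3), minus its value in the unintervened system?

12

The intervention breaks the incoming arrows to Score: Score <- -1 if Focus >= -2 else 5 no longer applies, and Score = 3.
Focus = -1 if Stress >= 4 else -4  [with Stress=-2]  = -4
Mood = Score*Stress  [with Score=3, Stress=-2]  = -6
Grade = 3*Focus + 3*Mood + 3  [with Focus=-4, Mood=-6]  = -27
Without intervention: Focus = -1 if Stress >= 4 else -4  [with Stress=-2]  = -4; Score = -1 if Focus >= -2 else 5  [with Focus=-4]  = 5; Mood = Score*Stress  [with Score=5, Stress=-2]  = -10; Grade = 3*Focus + 3*Mood + 3  [with Focus=-4, Mood=-10]  = -39.
Change = -27 − (-39) = 12.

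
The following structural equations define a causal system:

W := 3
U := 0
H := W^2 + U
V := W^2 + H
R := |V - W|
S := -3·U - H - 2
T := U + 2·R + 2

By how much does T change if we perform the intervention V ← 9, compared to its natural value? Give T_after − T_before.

The intervention breaks the incoming arrows to V: V := W^2 + H no longer applies, and V = 9.
R = |V - W|  [with V=9, W=3]  = 6
T = U + 2·R + 2  [with U=0, R=6]  = 14
Without intervention: H = W^2 + U  [with W=3, U=0]  = 9; V = W^2 + H  [with W=3, H=9]  = 18; R = |V - W|  [with V=18, W=3]  = 15; T = U + 2·R + 2  [with U=0, R=15]  = 32.
Change = 14 − 32 = -18.

-18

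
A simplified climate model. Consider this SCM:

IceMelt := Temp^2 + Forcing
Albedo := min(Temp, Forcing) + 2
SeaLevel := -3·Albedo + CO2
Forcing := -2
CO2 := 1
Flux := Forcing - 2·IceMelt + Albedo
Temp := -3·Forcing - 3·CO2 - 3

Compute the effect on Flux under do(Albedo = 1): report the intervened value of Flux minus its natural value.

Under do(Albedo=1), the mechanism Albedo := min(Temp, Forcing) + 2 is discarded; Albedo is fixed at 1.
Temp = -3·Forcing - 3·CO2 - 3  [with Forcing=-2, CO2=1]  = 0
IceMelt = Temp^2 + Forcing  [with Temp=0, Forcing=-2]  = -2
Flux = Forcing - 2·IceMelt + Albedo  [with Forcing=-2, IceMelt=-2, Albedo=1]  = 3
Without intervention: Temp = -3·Forcing - 3·CO2 - 3  [with Forcing=-2, CO2=1]  = 0; IceMelt = Temp^2 + Forcing  [with Temp=0, Forcing=-2]  = -2; Albedo = min(Temp, Forcing) + 2  [with Temp=0, Forcing=-2]  = 0; Flux = Forcing - 2·IceMelt + Albedo  [with Forcing=-2, IceMelt=-2, Albedo=0]  = 2.
Change = 3 − 2 = 1.

1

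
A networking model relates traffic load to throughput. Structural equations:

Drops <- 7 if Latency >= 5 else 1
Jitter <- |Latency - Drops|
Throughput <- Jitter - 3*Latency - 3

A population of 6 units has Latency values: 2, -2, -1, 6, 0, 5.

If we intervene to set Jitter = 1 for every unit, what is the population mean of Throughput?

-7

Under do(Jitter=1), Jitter's equation is replaced by Jitter=1 for every unit. Per-unit Throughput: -8, 4, 1, -20, -2, -17. Mean = -7.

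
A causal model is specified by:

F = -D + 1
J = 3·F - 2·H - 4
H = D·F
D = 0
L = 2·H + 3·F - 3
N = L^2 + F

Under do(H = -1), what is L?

The intervention breaks the incoming arrows to H: H = D·F no longer applies, and H = -1.
F = -D + 1  [with D=0]  = 1
L = 2·H + 3·F - 3  [with H=-1, F=1]  = -2

-2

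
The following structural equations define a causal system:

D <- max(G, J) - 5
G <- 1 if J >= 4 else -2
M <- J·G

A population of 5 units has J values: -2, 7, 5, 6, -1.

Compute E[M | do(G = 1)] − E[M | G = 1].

-3

The intervention sets G=1 in all 5 units regardless of J. Recomputing M per unit gives -2, 7, 5, 6, -1; average 3.
E[M|G=1] averages over only the 3 units with G=1 (J = 7, 5, 6): M = 7, 5, 6, mean 6.
Difference = 3 − 6 = -3.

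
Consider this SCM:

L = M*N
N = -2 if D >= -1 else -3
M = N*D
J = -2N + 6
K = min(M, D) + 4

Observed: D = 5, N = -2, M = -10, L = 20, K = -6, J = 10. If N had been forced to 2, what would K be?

do(N=2) replaces the equation N = -2 if D >= -1 else -3 with the constant N = 2.
M = N*D  [with N=2, D=5]  = 10
K = min(M, D) + 4  [with M=10, D=5]  = 9

9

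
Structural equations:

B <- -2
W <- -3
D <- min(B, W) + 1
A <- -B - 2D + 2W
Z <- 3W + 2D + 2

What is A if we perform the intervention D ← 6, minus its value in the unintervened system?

-16

do(D=6) replaces the equation D <- min(B, W) + 1 with the constant D = 6.
A = -B - 2D + 2W  [with B=-2, D=6, W=-3]  = -16
Without intervention: D = min(B, W) + 1  [with B=-2, W=-3]  = -2; A = -B - 2D + 2W  [with B=-2, D=-2, W=-3]  = 0.
Change = -16 − 0 = -16.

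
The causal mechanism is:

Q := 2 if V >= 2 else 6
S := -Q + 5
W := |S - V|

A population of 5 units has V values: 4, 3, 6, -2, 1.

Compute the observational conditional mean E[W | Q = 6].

1.5

Conditioning on Q=6 selects the 2 unit(s) with V ∈ {-2, 1}. Their W values: 1, 2. Mean = 1.5.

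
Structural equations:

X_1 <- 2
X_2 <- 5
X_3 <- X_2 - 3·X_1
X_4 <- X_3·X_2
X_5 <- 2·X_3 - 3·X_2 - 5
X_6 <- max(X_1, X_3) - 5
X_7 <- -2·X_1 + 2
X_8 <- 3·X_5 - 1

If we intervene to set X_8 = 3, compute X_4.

The intervention breaks the incoming arrows to X_8: X_8 <- 3·X_5 - 1 no longer applies, and X_8 = 3.
Since X_4 is not a descendant of the intervened variable, it is unaffected.
X_3 = X_2 - 3·X_1  [with X_2=5, X_1=2]  = -1
X_4 = X_3·X_2  [with X_3=-1, X_2=5]  = -5

-5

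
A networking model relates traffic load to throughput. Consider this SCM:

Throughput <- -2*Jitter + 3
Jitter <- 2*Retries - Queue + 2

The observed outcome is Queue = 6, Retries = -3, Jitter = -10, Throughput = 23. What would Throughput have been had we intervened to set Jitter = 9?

The intervention breaks the incoming arrows to Jitter: Jitter <- 2*Retries - Queue + 2 no longer applies, and Jitter = 9.
Throughput = -2*Jitter + 3  [with Jitter=9]  = -15

-15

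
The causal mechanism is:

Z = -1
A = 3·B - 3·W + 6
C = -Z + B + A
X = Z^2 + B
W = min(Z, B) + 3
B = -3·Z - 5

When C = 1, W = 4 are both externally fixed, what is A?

-12

Under do(C = 1, W = 4), each intervened variable's structural equation is replaced by its fixed value.
B = -3·Z - 5  [with Z=-1]  = -2
A = 3·B - 3·W + 6  [with B=-2, W=4]  = -12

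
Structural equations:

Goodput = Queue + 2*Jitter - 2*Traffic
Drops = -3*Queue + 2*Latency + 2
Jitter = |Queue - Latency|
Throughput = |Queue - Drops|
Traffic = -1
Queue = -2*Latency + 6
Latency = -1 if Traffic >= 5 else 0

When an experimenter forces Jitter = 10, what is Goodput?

Under do(Jitter=10), the mechanism Jitter = |Queue - Latency| is discarded; Jitter is fixed at 10.
Latency = -1 if Traffic >= 5 else 0  [with Traffic=-1]  = 0
Queue = -2*Latency + 6  [with Latency=0]  = 6
Goodput = Queue + 2*Jitter - 2*Traffic  [with Queue=6, Jitter=10, Traffic=-1]  = 28

28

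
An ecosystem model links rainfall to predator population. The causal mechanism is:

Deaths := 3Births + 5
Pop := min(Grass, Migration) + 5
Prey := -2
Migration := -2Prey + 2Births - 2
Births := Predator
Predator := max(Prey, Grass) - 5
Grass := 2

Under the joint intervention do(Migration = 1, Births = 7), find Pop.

Under do(Migration = 1, Births = 7), each intervened variable's structural equation is replaced by its fixed value.
Pop = min(Grass, Migration) + 5  [with Grass=2, Migration=1]  = 6

6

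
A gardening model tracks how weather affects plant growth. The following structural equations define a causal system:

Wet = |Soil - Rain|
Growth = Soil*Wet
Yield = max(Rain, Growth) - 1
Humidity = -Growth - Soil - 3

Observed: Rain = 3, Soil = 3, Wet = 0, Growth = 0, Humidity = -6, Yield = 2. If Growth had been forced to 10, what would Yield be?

Under do(Growth=10), the mechanism Growth = Soil*Wet is discarded; Growth is fixed at 10.
Yield = max(Rain, Growth) - 1  [with Rain=3, Growth=10]  = 9

9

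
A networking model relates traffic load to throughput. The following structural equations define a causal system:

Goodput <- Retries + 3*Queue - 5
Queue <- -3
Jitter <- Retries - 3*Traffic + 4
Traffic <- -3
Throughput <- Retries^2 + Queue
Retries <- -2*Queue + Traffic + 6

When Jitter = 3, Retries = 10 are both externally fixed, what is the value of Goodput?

-4

The joint intervention fixes Jitter = 3, Retries = 10, removing each variable's own equation.
Goodput = Retries + 3*Queue - 5  [with Retries=10, Queue=-3]  = -4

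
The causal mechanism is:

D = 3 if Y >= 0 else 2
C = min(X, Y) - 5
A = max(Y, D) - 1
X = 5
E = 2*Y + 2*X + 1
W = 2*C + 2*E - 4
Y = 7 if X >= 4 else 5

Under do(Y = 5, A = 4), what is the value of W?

Setting Y = 5, A = 4 by intervention discards those variables' equations.
C = min(X, Y) - 5  [with X=5, Y=5]  = 0
E = 2*Y + 2*X + 1  [with Y=5, X=5]  = 21
W = 2*C + 2*E - 4  [with C=0, E=21]  = 38

38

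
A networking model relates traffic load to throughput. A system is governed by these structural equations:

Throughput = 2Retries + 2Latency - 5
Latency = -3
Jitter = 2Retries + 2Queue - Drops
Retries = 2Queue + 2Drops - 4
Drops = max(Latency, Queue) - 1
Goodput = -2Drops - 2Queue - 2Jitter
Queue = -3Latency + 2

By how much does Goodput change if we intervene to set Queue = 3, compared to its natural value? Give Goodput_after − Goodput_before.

176

Under do(Queue=3), the mechanism Queue = -3Latency + 2 is discarded; Queue is fixed at 3.
Drops = max(Latency, Queue) - 1  [with Latency=-3, Queue=3]  = 2
Retries = 2Queue + 2Drops - 4  [with Queue=3, Drops=2]  = 6
Jitter = 2Retries + 2Queue - Drops  [with Retries=6, Queue=3, Drops=2]  = 16
Goodput = -2Drops - 2Queue - 2Jitter  [with Drops=2, Queue=3, Jitter=16]  = -42
Without intervention: Queue = -3Latency + 2  [with Latency=-3]  = 11; Drops = max(Latency, Queue) - 1  [with Latency=-3, Queue=11]  = 10; Retries = 2Queue + 2Drops - 4  [with Queue=11, Drops=10]  = 38; Jitter = 2Retries + 2Queue - Drops  [with Retries=38, Queue=11, Drops=10]  = 88; Goodput = -2Drops - 2Queue - 2Jitter  [with Drops=10, Queue=11, Jitter=88]  = -218.
Change = -42 − (-218) = 176.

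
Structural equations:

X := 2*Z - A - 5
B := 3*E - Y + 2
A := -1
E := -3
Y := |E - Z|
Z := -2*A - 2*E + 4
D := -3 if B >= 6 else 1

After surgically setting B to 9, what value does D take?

Intervening sets B = 9 and removes its equation (B := 3*E - Y + 2).
D = -3 if B >= 6 else 1  [with B=9]  = -3

-3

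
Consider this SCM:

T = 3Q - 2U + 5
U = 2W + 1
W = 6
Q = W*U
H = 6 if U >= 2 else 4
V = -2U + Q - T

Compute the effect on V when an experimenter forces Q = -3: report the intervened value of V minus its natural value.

do(Q=-3) replaces the equation Q = W*U with the constant Q = -3.
U = 2W + 1  [with W=6]  = 13
T = 3Q - 2U + 5  [with Q=-3, U=13]  = -30
V = -2U + Q - T  [with U=13, Q=-3, T=-30]  = 1
Without intervention: U = 2W + 1  [with W=6]  = 13; Q = W*U  [with W=6, U=13]  = 78; T = 3Q - 2U + 5  [with Q=78, U=13]  = 213; V = -2U + Q - T  [with U=13, Q=78, T=213]  = -161.
Change = 1 − (-161) = 162.

162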